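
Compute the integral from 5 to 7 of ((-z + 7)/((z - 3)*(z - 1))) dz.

log(32/27)

Factor the denominator: z**2 - 4*z + 3 = (z - 1)(z - 3).
Partial fractions: (-z + 7)/((z - 3)*(z - 1)) = -3/(z - 1) + 2/(z - 3).
An antiderivative is F(z) = 2*log(z - 3) - 3*log(z - 1).
Then F(7) - F(5) = (log(2/27)) - (-log(16)) = log(32/27).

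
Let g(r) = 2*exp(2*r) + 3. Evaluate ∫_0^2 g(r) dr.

5 + exp(4)

An antiderivative is F(r) = exp(2*r) + 3*r.
Then F(2) - F(0) = (6 + exp(4)) - (1) = 5 + exp(4).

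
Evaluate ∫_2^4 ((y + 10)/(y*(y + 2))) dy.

-4*log(3) + 9*log(2)

Factor the denominator: y**2 + 2*y = (y + 2)y.
Partial fractions: (y + 10)/(y*(y + 2)) = -4/(y + 2) + 5/y.
An antiderivative is F(y) = 5*log(y) - 4*log(y + 2).
Then F(4) - F(2) = (log(64/81)) - (-log(8)) = -4*log(3) + 9*log(2).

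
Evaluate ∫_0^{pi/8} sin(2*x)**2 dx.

Use the identity sin^2(2*x) = (1 - cos(4*x))/2.
An antiderivative is F(x) = x/2 - sin(4*x)/8.
Then F(pi/8) - F(0) = (-1/8 + pi/16) - (0) = -1/8 + pi/16.

-1/8 + pi/16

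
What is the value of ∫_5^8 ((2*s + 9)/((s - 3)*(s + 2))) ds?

-4*log(2) + log(7) + 2*log(5)

Factor the denominator: s**2 - s - 6 = (s + 2)(s - 3).
Partial fractions: (2*s + 9)/((s - 3)*(s + 2)) = -1/(s + 2) + 3/(s - 3).
An antiderivative is F(s) = 3*log(s - 3) - log(s + 2).
Then F(8) - F(5) = (log(25/2)) - (log(8/7)) = -4*log(2) + log(7) + 2*log(5).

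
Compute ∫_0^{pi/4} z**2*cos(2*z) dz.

-1/4 + pi**2/32

Integrate by parts twice (u = z^2, dv = cos(2*z) dz).
An antiderivative is F(z) = z**2*sin(2*z)/2 + z*cos(2*z)/2 - sin(2*z)/4.
Then F(pi/4) - F(0) = (-1/4 + pi**2/32) - (0) = -1/4 + pi**2/32.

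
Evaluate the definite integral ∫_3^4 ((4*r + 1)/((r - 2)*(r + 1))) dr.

Factor the denominator: r**2 - r - 2 = (r + 1)(r - 2).
Partial fractions: (4*r + 1)/((r - 2)*(r + 1)) = 1/(r + 1) + 3/(r - 2).
An antiderivative is F(r) = 3*log(r - 2) + log(r + 1).
Then F(4) - F(3) = (log(40)) - (log(4)) = log(10).

log(10)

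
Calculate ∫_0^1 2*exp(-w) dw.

An antiderivative is F(w) = -2*exp(-w).
Then F(1) - F(0) = (-2*exp(-1)) - (-2) = 2 - 2*exp(-1).

2 - 2*exp(-1)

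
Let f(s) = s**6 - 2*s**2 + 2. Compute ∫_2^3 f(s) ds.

5953/21

By the power rule, an antiderivative is F(s) = s**7/7 - 2*s**3/3 + 2*s.
Then F(3) - F(2) = (2103/7) - (356/21) = 5953/21.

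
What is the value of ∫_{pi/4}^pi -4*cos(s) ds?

2*sqrt(2)

An antiderivative is F(s) = -4*sin(s).
Then F(pi) - F(pi/4) = (0) - (-2*sqrt(2)) = 2*sqrt(2).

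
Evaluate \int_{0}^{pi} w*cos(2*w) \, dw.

0

Integrate by parts once (u = w, dv = cos(2*w) dw).
An antiderivative is F(w) = w*sin(2*w)/2 + cos(2*w)/4.
Then F(pi) - F(0) = (1/4) - (1/4) = 0.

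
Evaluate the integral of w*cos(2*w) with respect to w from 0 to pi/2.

-1/2

Integrate by parts once (u = w, dv = cos(2*w) dw).
An antiderivative is F(w) = w*sin(2*w)/2 + cos(2*w)/4.
Then F(pi/2) - F(0) = (-1/4) - (1/4) = -1/2.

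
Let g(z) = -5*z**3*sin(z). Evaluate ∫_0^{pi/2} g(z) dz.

30 - 15*pi**2/4

Integrate by parts 3 times (u = z^3, dv = -5*sin(z) dz).
An antiderivative is F(z) = 5*z**3*cos(z) - 15*z**2*sin(z) - 30*z*cos(z) + 30*sin(z).
Then F(pi/2) - F(0) = (30 - 15*pi**2/4) - (0) = 30 - 15*pi**2/4.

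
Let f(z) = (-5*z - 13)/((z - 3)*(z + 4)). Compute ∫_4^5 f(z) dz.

-log(18)

Factor the denominator: z**2 + z - 12 = (z + 4)(z - 3).
Partial fractions: (-5*z - 13)/((z - 3)*(z + 4)) = -1/(z + 4) - 4/(z - 3).
An antiderivative is F(z) = -4*log(z - 3) - log(z + 4).
Then F(5) - F(4) = (-4*log(2) - 2*log(3)) - (-log(8)) = -log(18).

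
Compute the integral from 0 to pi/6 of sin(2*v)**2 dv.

-sqrt(3)/16 + pi/12

Use the identity sin^2(2*v) = (1 - cos(4*v))/2.
An antiderivative is F(v) = v/2 - sin(4*v)/8.
Then F(pi/6) - F(0) = (-sqrt(3)/16 + pi/12) - (0) = -sqrt(3)/16 + pi/12.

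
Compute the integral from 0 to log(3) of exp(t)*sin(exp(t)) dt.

Let u = exp(t), so du = exp(t) dt. When t = 0, u = 1; when t = log(3), u = 3.
The integral becomes ∫ sin(u) du from 1 to 3, with antiderivative -cos(u).
Back in t: F(t) = -cos(exp(t)).
Then F(log(3)) - F(0) = (-cos(3)) - (-cos(1)) = cos(1) - cos(3).

cos(1) - cos(3)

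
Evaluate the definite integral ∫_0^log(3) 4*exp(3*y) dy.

Let u = exp(y), so du = exp(y) dy. When y = 0, u = 1; when y = log(3), u = 3.
The integral becomes 4·∫ u**2 du from 1 to 3, with antiderivative 4*u**3/3.
Back in y: F(y) = 4*exp(3*y)/3.
Then F(log(3)) - F(0) = (36) - (4/3) = 104/3.

104/3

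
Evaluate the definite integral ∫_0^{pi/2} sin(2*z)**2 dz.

pi/4

Use the identity sin^2(2*z) = (1 - cos(4*z))/2.
An antiderivative is F(z) = z/2 - sin(4*z)/8.
Then F(pi/2) - F(0) = (pi/4) - (0) = pi/4.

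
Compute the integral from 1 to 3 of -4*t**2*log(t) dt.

104/9 - 36*log(3)

Integrate by parts once (u = ln t, dv = -4*t**2 dt).
An antiderivative is F(t) = -4*t**3*(3*log(t) - 1)/9.
Then F(3) - F(1) = (12 - 36*log(3)) - (4/9) = 104/9 - 36*log(3).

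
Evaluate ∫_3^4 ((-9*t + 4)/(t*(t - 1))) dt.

Factor the denominator: t**2 - t = t(t - 1).
Partial fractions: (-9*t + 4)/(t*(t - 1)) = -4/t - 5/(t - 1).
An antiderivative is F(t) = -4*log(t) - 5*log(t - 1).
Then F(4) - F(3) = (-8*log(2) - 5*log(3)) - (-4*log(3) - 5*log(2)) = -log(24).

-log(24)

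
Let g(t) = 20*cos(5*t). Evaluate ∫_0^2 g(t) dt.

Let u = 5*t, so du = 5 dt. When t = 0, u = 0; when t = 2, u = 10.
The integral becomes 4·∫ cos(u) du from 0 to 10, with antiderivative 4*sin(u).
Back in t: F(t) = 4*sin(5*t).
Then F(2) - F(0) = (4*sin(10)) - (0) = 4*sin(10).

4*sin(10)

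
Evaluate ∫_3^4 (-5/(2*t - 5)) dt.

-5*log(3)/2

An antiderivative is F(t) = -5*log(2*t - 5)/2.
Then F(4) - F(3) = (-5*log(3)/2) - (0) = -5*log(3)/2.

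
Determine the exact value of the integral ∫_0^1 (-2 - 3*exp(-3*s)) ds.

An antiderivative is F(s) = -2*s + exp(-3*s).
Then F(1) - F(0) = (-2 + exp(-3)) - (1) = -3 + exp(-3).

-3 + exp(-3)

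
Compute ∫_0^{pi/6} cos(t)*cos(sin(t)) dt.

Let u = sin(t), so du = cos(t) dt. When t = 0, u = 0; when t = pi/6, u = 1/2.
The integral becomes ∫ cos(u) du from 0 to 1/2, with antiderivative sin(u).
Back in t: F(t) = sin(sin(t)).
Then F(pi/6) - F(0) = (sin(1/2)) - (0) = sin(1/2).

sin(1/2)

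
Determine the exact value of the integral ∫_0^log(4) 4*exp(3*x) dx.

84

Let u = exp(x), so du = exp(x) dx. When x = 0, u = 1; when x = log(4), u = 4.
The integral becomes 4·∫ u**2 du from 1 to 4, with antiderivative 4*u**3/3.
Back in x: F(x) = 4*exp(3*x)/3.
Then F(log(4)) - F(0) = (256/3) - (4/3) = 84.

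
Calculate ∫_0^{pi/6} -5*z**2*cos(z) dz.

-5*sqrt(3)*pi/6 - 5*pi**2/72 + 5

Integrate by parts twice (u = z^2, dv = -5*cos(z) dz).
An antiderivative is F(z) = -5*z**2*sin(z) - 10*z*cos(z) + 10*sin(z).
Then F(pi/6) - F(0) = (-5*sqrt(3)*pi/6 - 5*pi**2/72 + 5) - (0) = -5*sqrt(3)*pi/6 - 5*pi**2/72 + 5.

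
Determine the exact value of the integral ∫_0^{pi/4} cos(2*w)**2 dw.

Use the identity cos^2(2*w) = (1 + cos(4*w))/2.
An antiderivative is F(w) = w/2 + sin(4*w)/8.
Then F(pi/4) - F(0) = (pi/8) - (0) = pi/8.

pi/8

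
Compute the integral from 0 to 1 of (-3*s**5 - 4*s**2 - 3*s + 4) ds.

2/3

By the power rule, an antiderivative is F(s) = -s**6/2 - 4*s**3/3 - 3*s**2/2 + 4*s.
Then F(1) - F(0) = (2/3) - (0) = 2/3.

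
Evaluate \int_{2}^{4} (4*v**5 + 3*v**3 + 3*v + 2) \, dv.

By the power rule, an antiderivative is F(v) = 2*v**6/3 + 3*v**4/4 + 3*v**2/2 + 2*v.
Then F(4) - F(2) = (8864/3) - (194/3) = 2890.

2890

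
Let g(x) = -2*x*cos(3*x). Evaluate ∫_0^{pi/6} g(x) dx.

2/9 - pi/9

Integrate by parts once (u = x, dv = -2*cos(3*x) dx).
An antiderivative is F(x) = -2*x*sin(3*x)/3 - 2*cos(3*x)/9.
Then F(pi/6) - F(0) = (-pi/9) - (-2/9) = 2/9 - pi/9.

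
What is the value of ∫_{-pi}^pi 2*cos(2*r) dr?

An antiderivative is F(r) = sin(2*r).
Then F(pi) - F(-pi) = (0) - (0) = 0.

0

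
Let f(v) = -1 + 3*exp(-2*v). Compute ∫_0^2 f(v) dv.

(-exp(4) - 3)*exp(-4)/2

An antiderivative is F(v) = -v - 3*exp(-2*v)/2.
Then F(2) - F(0) = (-2 - 3*exp(-4)/2) - (-3/2) = (-exp(4) - 3)*exp(-4)/2.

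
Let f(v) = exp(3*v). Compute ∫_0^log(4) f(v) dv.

21

Let u = exp(v), so du = exp(v) dv. When v = 0, u = 1; when v = log(4), u = 4.
The integral becomes ∫ u**2 du from 1 to 4, with antiderivative u**3/3.
Back in v: F(v) = exp(3*v)/3.
Then F(log(4)) - F(0) = (64/3) - (1/3) = 21.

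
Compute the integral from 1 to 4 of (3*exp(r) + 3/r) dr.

An antiderivative is F(r) = 3*exp(r) + 3*log(r).
Then F(4) - F(1) = (3*log(4) + 3*exp(4)) - (3*exp(1)) = -3*exp(1) + 3*log(4) + 3*exp(4).

-3*exp(1) + 3*log(4) + 3*exp(4)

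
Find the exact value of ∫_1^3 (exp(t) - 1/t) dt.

An antiderivative is F(t) = exp(t) - log(t).
Then F(3) - F(1) = (-log(3) + exp(3)) - (exp(1)) = -exp(1) - log(3) + exp(3).

-exp(1) - log(3) + exp(3)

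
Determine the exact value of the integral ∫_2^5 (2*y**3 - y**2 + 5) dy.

By the power rule, an antiderivative is F(y) = y**4/2 - y**3/3 + 5*y.
Then F(5) - F(2) = (1775/6) - (46/3) = 561/2.

561/2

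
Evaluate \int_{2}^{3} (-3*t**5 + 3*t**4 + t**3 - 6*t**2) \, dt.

-4553/20

By the power rule, an antiderivative is F(t) = -t**6/2 + 3*t**5/5 + t**4/4 - 2*t**3.
Then F(3) - F(2) = (-5049/20) - (-124/5) = -4553/20.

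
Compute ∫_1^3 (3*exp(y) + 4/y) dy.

-3*exp(1) + log(81) + 3*exp(3)

An antiderivative is F(y) = 3*exp(y) + 4*log(y).
Then F(3) - F(1) = (log(81) + 3*exp(3)) - (3*exp(1)) = -3*exp(1) + log(81) + 3*exp(3).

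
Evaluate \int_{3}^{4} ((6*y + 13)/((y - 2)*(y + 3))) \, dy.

Factor the denominator: y**2 + y - 6 = (y + 3)(y - 2).
Partial fractions: (6*y + 13)/((y - 2)*(y + 3)) = 1/(y + 3) + 5/(y - 2).
An antiderivative is F(y) = 5*log(y - 2) + log(y + 3).
Then F(4) - F(3) = (log(7) + 5*log(2)) - (log(6)) = -log(3) + log(7) + 4*log(2).

-log(3) + log(7) + 4*log(2)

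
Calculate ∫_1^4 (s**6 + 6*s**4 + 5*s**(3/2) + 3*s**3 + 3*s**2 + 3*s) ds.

By the power rule, an antiderivative is F(s) = s**7/7 + 2*s**(5/2) + 6*s**5/5 + 3*s**4/4 + s**3 + 3*s**2/2.
Then F(4) - F(1) = (136968/35) - (923/140) = 546949/140.

546949/140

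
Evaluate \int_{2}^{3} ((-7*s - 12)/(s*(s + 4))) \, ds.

-4*log(7) + log(3) + 7*log(2)

Factor the denominator: s**2 + 4*s = (s + 4)s.
Partial fractions: (-7*s - 12)/(s*(s + 4)) = -4/(s + 4) - 3/s.
An antiderivative is F(s) = -3*log(s) - 4*log(s + 4).
Then F(3) - F(2) = (-4*log(7) - 3*log(3)) - (-7*log(2) - 4*log(3)) = -4*log(7) + log(3) + 7*log(2).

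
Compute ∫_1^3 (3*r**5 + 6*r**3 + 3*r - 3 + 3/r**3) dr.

1474/3

By the power rule, an antiderivative is F(r) = r**6/2 + 3*r**4/2 + 3*r**2/2 - 3*r - 3/(2*r**2).
Then F(3) - F(1) = (1471/3) - (-1) = 1474/3.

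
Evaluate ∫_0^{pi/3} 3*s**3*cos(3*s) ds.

Integrate by parts 3 times (u = s^3, dv = 3*cos(3*s) ds).
An antiderivative is F(s) = s**3*sin(3*s) + s**2*cos(3*s) - 2*s*sin(3*s)/3 - 2*cos(3*s)/9.
Then F(pi/3) - F(0) = (2/9 - pi**2/9) - (-2/9) = 4/9 - pi**2/9.

4/9 - pi**2/9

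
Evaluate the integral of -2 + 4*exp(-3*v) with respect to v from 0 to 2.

-8/3 - 4*exp(-6)/3

An antiderivative is F(v) = -2*v - 4*exp(-3*v)/3.
Then F(2) - F(0) = (-4 - 4*exp(-6)/3) - (-4/3) = -8/3 - 4*exp(-6)/3.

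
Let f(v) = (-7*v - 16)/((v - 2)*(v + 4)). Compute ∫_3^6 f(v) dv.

-12*log(2) - 2*log(5) + 2*log(7)

Factor the denominator: v**2 + 2*v - 8 = (v + 4)(v - 2).
Partial fractions: (-7*v - 16)/((v - 2)*(v + 4)) = -2/(v + 4) - 5/(v - 2).
An antiderivative is F(v) = -5*log(v - 2) - 2*log(v + 4).
Then F(6) - F(3) = (-12*log(2) - 2*log(5)) - (-log(49)) = -12*log(2) - 2*log(5) + 2*log(7).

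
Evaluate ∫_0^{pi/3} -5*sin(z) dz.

-5/2

An antiderivative is F(z) = 5*cos(z).
Then F(pi/3) - F(0) = (5/2) - (5) = -5/2.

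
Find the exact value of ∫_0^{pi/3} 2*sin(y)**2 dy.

Use the identity sin^2(y) = (1 - cos(2*y))/2.
An antiderivative is F(y) = y - sin(2*y)/2.
Then F(pi/3) - F(0) = (-sqrt(3)/4 + pi/3) - (0) = -sqrt(3)/4 + pi/3.

-sqrt(3)/4 + pi/3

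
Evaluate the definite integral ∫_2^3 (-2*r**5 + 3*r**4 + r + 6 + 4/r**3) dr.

By the power rule, an antiderivative is F(r) = -r**6/3 + 3*r**5/5 + r**2/2 + 6*r - 2/r**2.
Then F(3) - F(2) = (-6743/90) - (341/30) = -3883/45.

-3883/45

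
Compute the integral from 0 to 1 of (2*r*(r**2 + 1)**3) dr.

Let u = r**2 + 1, so du = 2*r dr. When r = 0, u = 1; when r = 1, u = 2.
The integral becomes ∫ u**3 du from 1 to 2, with antiderivative u**4/4.
Back in r: F(r) = (r**2 + 1)**4/4.
Then F(1) - F(0) = (4) - (1/4) = 15/4.

15/4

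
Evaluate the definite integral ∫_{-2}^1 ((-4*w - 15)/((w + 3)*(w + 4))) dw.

-5*log(2) - log(5)

Factor the denominator: w**2 + 7*w + 12 = (w + 4)(w + 3).
Partial fractions: (-4*w - 15)/((w + 3)*(w + 4)) = -1/(w + 4) - 3/(w + 3).
An antiderivative is F(w) = -3*log(w + 3) - log(w + 4).
Then F(1) - F(-2) = (-6*log(2) - log(5)) - (-log(2)) = -5*log(2) - log(5).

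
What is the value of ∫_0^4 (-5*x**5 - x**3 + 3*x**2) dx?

By the power rule, an antiderivative is F(x) = -5*x**6/6 - x**4/4 + x**3.
Then F(4) - F(0) = (-10240/3) - (0) = -10240/3.

-10240/3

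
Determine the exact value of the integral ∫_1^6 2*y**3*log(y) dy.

-1295/8 + 648*log(2) + 648*log(3)

Integrate by parts once (u = ln y, dv = 2*y**3 dy).
An antiderivative is F(y) = y**4*(4*log(y) - 1)/8.
Then F(6) - F(1) = (-162 + 648*log(2) + 648*log(3)) - (-1/8) = -1295/8 + 648*log(2) + 648*log(3).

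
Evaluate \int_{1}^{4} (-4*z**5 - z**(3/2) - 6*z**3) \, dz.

-31249/10

By the power rule, an antiderivative is F(z) = -2*z**6/3 - 2*z**(5/2)/5 - 3*z**4/2.
Then F(4) - F(1) = (-46912/15) - (-77/30) = -31249/10.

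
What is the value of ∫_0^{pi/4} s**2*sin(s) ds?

Integrate by parts twice (u = s^2, dv = sin(s) ds).
An antiderivative is F(s) = -s**2*cos(s) + 2*s*sin(s) + 2*cos(s).
Then F(pi/4) - F(0) = (sqrt(2)*(-pi**2 + 8*pi + 32)/32) - (2) = -2 - sqrt(2)*pi**2/32 + sqrt(2)*pi/4 + sqrt(2).

-2 - sqrt(2)*pi**2/32 + sqrt(2)*pi/4 + sqrt(2)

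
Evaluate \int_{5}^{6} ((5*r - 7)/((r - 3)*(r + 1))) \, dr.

Factor the denominator: r**2 - 2*r - 3 = (r + 1)(r - 3).
Partial fractions: (5*r - 7)/((r - 3)*(r + 1)) = 3/(r + 1) + 2/(r - 3).
An antiderivative is F(r) = 2*log(r - 3) + 3*log(r + 1).
Then F(6) - F(5) = (2*log(3) + 3*log(7)) - (3*log(3) + 5*log(2)) = -5*log(2) - log(3) + 3*log(7).

-5*log(2) - log(3) + 3*log(7)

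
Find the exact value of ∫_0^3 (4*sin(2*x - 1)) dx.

-2*cos(5) + 2*cos(1)

Let u = 2*x - 1, so du = 2 dx. When x = 0, u = -1; when x = 3, u = 5.
The integral becomes 2·∫ sin(u) du from -1 to 5, with antiderivative -2*cos(u).
Back in x: F(x) = -2*cos(2*x - 1).
Then F(3) - F(0) = (-2*cos(5)) - (-2*cos(1)) = -2*cos(5) + 2*cos(1).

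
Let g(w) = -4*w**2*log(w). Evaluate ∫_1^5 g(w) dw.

496/9 - 500*log(5)/3

Integrate by parts once (u = ln w, dv = -4*w**2 dw).
An antiderivative is F(w) = -4*w**3*(3*log(w) - 1)/9.
Then F(5) - F(1) = (500/9 - 500*log(5)/3) - (4/9) = 496/9 - 500*log(5)/3.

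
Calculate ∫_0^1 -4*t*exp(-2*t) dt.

-1 + 3*exp(-2)

Integrate by parts once (u = t, dv = -4*exp(-2*t) dt).
An antiderivative is F(t) = (2*t + 1)*exp(-2*t).
Then F(1) - F(0) = (3*exp(-2)) - (1) = -1 + 3*exp(-2).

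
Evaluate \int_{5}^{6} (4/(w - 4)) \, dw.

An antiderivative is F(w) = 4*log(w - 4).
Then F(6) - F(5) = (log(16)) - (0) = log(16).

log(16)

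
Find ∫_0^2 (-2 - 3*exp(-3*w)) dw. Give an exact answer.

-5 + exp(-6)

An antiderivative is F(w) = -2*w + exp(-3*w).
Then F(2) - F(0) = (-4 + exp(-6)) - (1) = -5 + exp(-6).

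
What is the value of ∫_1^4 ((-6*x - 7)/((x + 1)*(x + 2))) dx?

-log(80)

Factor the denominator: x**2 + 3*x + 2 = (x + 2)(x + 1).
Partial fractions: (-6*x - 7)/((x + 1)*(x + 2)) = -5/(x + 2) - 1/(x + 1).
An antiderivative is F(x) = -log(x + 1) - 5*log(x + 2).
Then F(4) - F(1) = (-5*log(3) - 5*log(2) - log(5)) - (-5*log(3) - log(2)) = -log(80).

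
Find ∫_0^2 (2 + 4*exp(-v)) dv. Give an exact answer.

An antiderivative is F(v) = 2*v - 4*exp(-v).
Then F(2) - F(0) = (4 - 4*exp(-2)) - (-4) = 8 - 4*exp(-2).

8 - 4*exp(-2)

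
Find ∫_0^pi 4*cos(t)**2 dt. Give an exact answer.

Use the identity cos^2(t) = (1 + cos(2*t))/2.
An antiderivative is F(t) = 2*t + sin(2*t).
Then F(pi) - F(0) = (2*pi) - (0) = 2*pi.

2*pi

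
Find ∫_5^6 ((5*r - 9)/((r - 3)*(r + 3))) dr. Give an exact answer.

-13*log(2) + 9*log(3)

Factor the denominator: r**2 - 9 = (r + 3)(r - 3).
Partial fractions: (5*r - 9)/((r - 3)*(r + 3)) = 4/(r + 3) + 1/(r - 3).
An antiderivative is F(r) = log(r - 3) + 4*log(r + 3).
Then F(6) - F(5) = (9*log(3)) - (13*log(2)) = -13*log(2) + 9*log(3).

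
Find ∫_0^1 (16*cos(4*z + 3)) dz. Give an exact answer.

-4*sin(3) + 4*sin(7)

Let u = 4*z + 3, so du = 4 dz. When z = 0, u = 3; when z = 1, u = 7.
The integral becomes 4·∫ cos(u) du from 3 to 7, with antiderivative 4*sin(u).
Back in z: F(z) = 4*sin(4*z + 3).
Then F(1) - F(0) = (4*sin(7)) - (4*sin(3)) = -4*sin(3) + 4*sin(7).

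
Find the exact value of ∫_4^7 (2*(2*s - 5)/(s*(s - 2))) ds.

-9*log(2) - log(5) + 5*log(7)

Factor the denominator: s**2 - 2*s = s(s - 2).
Partial fractions: 2*(2*s - 5)/(s*(s - 2)) = 5/s - 1/(s - 2).
An antiderivative is F(s) = 5*log(s) - log(s - 2).
Then F(7) - F(4) = (-log(5) + 5*log(7)) - (9*log(2)) = -9*log(2) - log(5) + 5*log(7).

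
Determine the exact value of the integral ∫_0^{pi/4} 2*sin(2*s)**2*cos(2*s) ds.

Let u = sin(2*s), so du = 2*cos(2*s) ds. When s = 0, u = 0; when s = pi/4, u = 1.
The integral becomes ∫ u**2 du from 0 to 1, with antiderivative u**3/3.
Back in s: F(s) = sin(2*s)**3/3.
Then F(pi/4) - F(0) = (1/3) - (0) = 1/3.

1/3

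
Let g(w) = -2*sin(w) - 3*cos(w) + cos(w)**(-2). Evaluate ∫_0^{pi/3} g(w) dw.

-1 - sqrt(3)/2

An antiderivative is F(w) = -3*sin(w) + 2*cos(w) + tan(w).
Then F(pi/3) - F(0) = (1 - sqrt(3)/2) - (2) = -1 - sqrt(3)/2.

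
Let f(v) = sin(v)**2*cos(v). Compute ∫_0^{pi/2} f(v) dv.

1/3

Let u = sin(v), so du = cos(v) dv. When v = 0, u = 0; when v = pi/2, u = 1.
The integral becomes ∫ u**2 du from 0 to 1, with antiderivative u**3/3.
Back in v: F(v) = sin(v)**3/3.
Then F(pi/2) - F(0) = (1/3) - (0) = 1/3.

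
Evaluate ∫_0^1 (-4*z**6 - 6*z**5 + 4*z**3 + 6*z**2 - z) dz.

13/14

By the power rule, an antiderivative is F(z) = -4*z**7/7 - z**6 + z**4 + 2*z**3 - z**2/2.
Then F(1) - F(0) = (13/14) - (0) = 13/14.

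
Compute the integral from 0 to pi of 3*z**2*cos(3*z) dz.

Integrate by parts twice (u = z^2, dv = 3*cos(3*z) dz).
An antiderivative is F(z) = z**2*sin(3*z) + 2*z*cos(3*z)/3 - 2*sin(3*z)/9.
Then F(pi) - F(0) = (-2*pi/3) - (0) = -2*pi/3.

-2*pi/3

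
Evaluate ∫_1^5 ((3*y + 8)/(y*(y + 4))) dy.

log(45)

Factor the denominator: y**2 + 4*y = (y + 4)y.
Partial fractions: (3*y + 8)/(y*(y + 4)) = 1/(y + 4) + 2/y.
An antiderivative is F(y) = 2*log(y) + log(y + 4).
Then F(5) - F(1) = (2*log(3) + 2*log(5)) - (log(5)) = log(45).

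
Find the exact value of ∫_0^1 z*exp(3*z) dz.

Integrate by parts once (u = z, dv = exp(3*z) dz).
An antiderivative is F(z) = (3*z - 1)*exp(3*z)/9.
Then F(1) - F(0) = (2*exp(3)/9) - (-1/9) = 1/9 + 2*exp(3)/9.

1/9 + 2*exp(3)/9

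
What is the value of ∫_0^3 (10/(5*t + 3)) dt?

Let u = 5*t + 3, so du = 5 dt. When t = 0, u = 3; when t = 3, u = 18.
The integral becomes 2·∫ 1/u du from 3 to 18, with antiderivative 2*log(u).
Back in t: F(t) = 2*log(5*t + 3).
Then F(3) - F(0) = (2*log(2) + 4*log(3)) - (log(9)) = log(36).

log(36)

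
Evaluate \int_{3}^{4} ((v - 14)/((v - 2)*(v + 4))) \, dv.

-3*log(7) + 7*log(2)

Factor the denominator: v**2 + 2*v - 8 = (v + 4)(v - 2).
Partial fractions: (v - 14)/((v - 2)*(v + 4)) = 3/(v + 4) - 2/(v - 2).
An antiderivative is F(v) = -2*log(v - 2) + 3*log(v + 4).
Then F(4) - F(3) = (7*log(2)) - (3*log(7)) = -3*log(7) + 7*log(2).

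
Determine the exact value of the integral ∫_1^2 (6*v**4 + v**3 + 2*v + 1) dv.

By the power rule, an antiderivative is F(v) = 6*v**5/5 + v**4/4 + v**2 + v.
Then F(2) - F(1) = (242/5) - (69/20) = 899/20.

899/20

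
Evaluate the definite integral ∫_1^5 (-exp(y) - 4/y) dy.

An antiderivative is F(y) = -exp(y) - 4*log(y).
Then F(5) - F(1) = (-exp(5) - 4*log(5)) - (-exp(1)) = -exp(5) - 4*log(5) + exp(1).

-exp(5) - 4*log(5) + exp(1)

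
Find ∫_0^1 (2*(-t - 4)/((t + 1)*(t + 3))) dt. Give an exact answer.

-log(6)

Factor the denominator: t**2 + 4*t + 3 = (t + 3)(t + 1).
Partial fractions: 2*(-t - 4)/((t + 1)*(t + 3)) = 1/(t + 3) - 3/(t + 1).
An antiderivative is F(t) = -3*log(t + 1) + log(t + 3).
Then F(1) - F(0) = (-log(2)) - (log(3)) = -log(6).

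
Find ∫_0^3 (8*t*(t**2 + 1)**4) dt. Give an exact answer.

Let u = t**2 + 1, so du = 2*t dt. When t = 0, u = 1; when t = 3, u = 10.
The integral becomes 4·∫ u**4 du from 1 to 10, with antiderivative 4*u**5/5.
Back in t: F(t) = 4*(t**2 + 1)**5/5.
Then F(3) - F(0) = (80000) - (4/5) = 399996/5.

399996/5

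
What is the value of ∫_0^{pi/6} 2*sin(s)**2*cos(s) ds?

1/12

Let u = sin(s), so du = cos(s) ds. When s = 0, u = 0; when s = pi/6, u = 1/2.
The integral becomes 2·∫ u**2 du from 0 to 1/2, with antiderivative 2*u**3/3.
Back in s: F(s) = 2*sin(s)**3/3.
Then F(pi/6) - F(0) = (1/12) - (0) = 1/12.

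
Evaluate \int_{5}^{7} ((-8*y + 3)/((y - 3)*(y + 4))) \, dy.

-5*log(11) - 3*log(2) + 10*log(3)

Factor the denominator: y**2 + y - 12 = (y + 4)(y - 3).
Partial fractions: (-8*y + 3)/((y - 3)*(y + 4)) = -5/(y + 4) - 3/(y - 3).
An antiderivative is F(y) = -3*log(y - 3) - 5*log(y + 4).
Then F(7) - F(5) = (-5*log(11) - 6*log(2)) - (-10*log(3) - 3*log(2)) = -5*log(11) - 3*log(2) + 10*log(3).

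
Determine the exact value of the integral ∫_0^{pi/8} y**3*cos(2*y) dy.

Integrate by parts 3 times (u = y^3, dv = cos(2*y) dy).
An antiderivative is F(y) = y**3*sin(2*y)/2 + 3*y**2*cos(2*y)/4 - 3*y*sin(2*y)/4 - 3*cos(2*y)/8.
Then F(pi/8) - F(0) = (sqrt(2)*(-384 - 96*pi + pi**3 + 12*pi**2)/2048) - (-3/8) = -3*sqrt(2)/16 - 3*sqrt(2)*pi/64 + sqrt(2)*pi**3/2048 + 3*sqrt(2)*pi**2/512 + 3/8.

-3*sqrt(2)/16 - 3*sqrt(2)*pi/64 + sqrt(2)*pi**3/2048 + 3*sqrt(2)*pi**2/512 + 3/8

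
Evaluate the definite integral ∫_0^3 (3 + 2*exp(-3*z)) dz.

29/3 - 2*exp(-9)/3

An antiderivative is F(z) = 3*z - 2*exp(-3*z)/3.
Then F(3) - F(0) = (9 - 2*exp(-9)/3) - (-2/3) = 29/3 - 2*exp(-9)/3.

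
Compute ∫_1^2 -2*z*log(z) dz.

3/2 - log(16)

Integrate by parts once (u = ln z, dv = -2*z dz).
An antiderivative is F(z) = -z**2*(2*log(z) - 1)/2.
Then F(2) - F(1) = (2 - log(16)) - (1/2) = 3/2 - log(16).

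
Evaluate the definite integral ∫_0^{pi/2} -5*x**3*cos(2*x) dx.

Integrate by parts 3 times (u = x^3, dv = -5*cos(2*x) dx).
An antiderivative is F(x) = -5*x**3*sin(2*x)/2 - 15*x**2*cos(2*x)/4 + 15*x*sin(2*x)/4 + 15*cos(2*x)/8.
Then F(pi/2) - F(0) = (-15/8 + 15*pi**2/16) - (15/8) = -15/4 + 15*pi**2/16.

-15/4 + 15*pi**2/16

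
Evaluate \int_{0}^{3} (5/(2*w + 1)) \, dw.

5*log(7)/2

An antiderivative is F(w) = 5*log(2*w + 1)/2.
Then F(3) - F(0) = (5*log(7)/2) - (0) = 5*log(7)/2.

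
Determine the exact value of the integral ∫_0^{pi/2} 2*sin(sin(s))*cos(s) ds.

2 - 2*cos(1)

Let u = sin(s), so du = cos(s) ds. When s = 0, u = 0; when s = pi/2, u = 1.
The integral becomes 2·∫ sin(u) du from 0 to 1, with antiderivative -2*cos(u).
Back in s: F(s) = -2*cos(sin(s)).
Then F(pi/2) - F(0) = (-2*cos(1)) - (-2) = 2 - 2*cos(1).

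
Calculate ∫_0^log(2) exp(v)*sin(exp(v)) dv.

Let u = exp(v), so du = exp(v) dv. When v = 0, u = 1; when v = log(2), u = 2.
The integral becomes ∫ sin(u) du from 1 to 2, with antiderivative -cos(u).
Back in v: F(v) = -cos(exp(v)).
Then F(log(2)) - F(0) = (-cos(2)) - (-cos(1)) = -cos(2) + cos(1).

-cos(2) + cos(1)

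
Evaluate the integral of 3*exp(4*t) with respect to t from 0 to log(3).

60

Let u = exp(t), so du = exp(t) dt. When t = 0, u = 1; when t = log(3), u = 3.
The integral becomes 3·∫ u**3 du from 1 to 3, with antiderivative 3*u**4/4.
Back in t: F(t) = 3*exp(4*t)/4.
Then F(log(3)) - F(0) = (243/4) - (3/4) = 60.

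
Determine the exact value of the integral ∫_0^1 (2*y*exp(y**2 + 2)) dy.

-exp(2) + exp(3)

Let u = y**2 + 2, so du = 2*y dy. When y = 0, u = 2; when y = 1, u = 3.
The integral becomes ∫ exp(u) du from 2 to 3, with antiderivative exp(u).
Back in y: F(y) = exp(y**2 + 2).
Then F(1) - F(0) = (exp(3)) - (exp(2)) = -exp(2) + exp(3).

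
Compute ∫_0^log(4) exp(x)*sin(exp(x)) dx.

Let u = exp(x), so du = exp(x) dx. When x = 0, u = 1; when x = log(4), u = 4.
The integral becomes ∫ sin(u) du from 1 to 4, with antiderivative -cos(u).
Back in x: F(x) = -cos(exp(x)).
Then F(log(4)) - F(0) = (-cos(4)) - (-cos(1)) = cos(1) - cos(4).

cos(1) - cos(4)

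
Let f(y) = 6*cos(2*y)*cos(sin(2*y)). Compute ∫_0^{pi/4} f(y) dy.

3*sin(1)

Let u = sin(2*y), so du = 2*cos(2*y) dy. When y = 0, u = 0; when y = pi/4, u = 1.
The integral becomes 3·∫ cos(u) du from 0 to 1, with antiderivative 3*sin(u).
Back in y: F(y) = 3*sin(sin(2*y)).
Then F(pi/4) - F(0) = (3*sin(1)) - (0) = 3*sin(1).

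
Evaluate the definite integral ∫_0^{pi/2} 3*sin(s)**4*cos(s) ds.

Let u = sin(s), so du = cos(s) ds. When s = 0, u = 0; when s = pi/2, u = 1.
The integral becomes 3·∫ u**4 du from 0 to 1, with antiderivative 3*u**5/5.
Back in s: F(s) = 3*sin(s)**5/5.
Then F(pi/2) - F(0) = (3/5) - (0) = 3/5.

3/5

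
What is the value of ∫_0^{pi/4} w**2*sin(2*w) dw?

-1/4 + pi/8

Integrate by parts twice (u = w^2, dv = sin(2*w) dw).
An antiderivative is F(w) = -w**2*cos(2*w)/2 + w*sin(2*w)/2 + cos(2*w)/4.
Then F(pi/4) - F(0) = (pi/8) - (1/4) = -1/4 + pi/8.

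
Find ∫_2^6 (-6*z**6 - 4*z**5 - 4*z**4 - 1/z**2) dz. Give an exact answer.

-29094691/105

By the power rule, an antiderivative is F(z) = -6*z**7/7 - 2*z**6/3 - 4*z**5/5 + 1/z.
Then F(6) - F(2) = (-58226653/210) - (-37271/210) = -29094691/105.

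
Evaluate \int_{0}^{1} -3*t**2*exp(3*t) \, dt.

2/9 - 5*exp(3)/9

Integrate by parts twice (u = t^2, dv = -3*exp(3*t) dt).
An antiderivative is F(t) = (-9*t**2 + 6*t - 2)*exp(3*t)/9.
Then F(1) - F(0) = (-5*exp(3)/9) - (-2/9) = 2/9 - 5*exp(3)/9.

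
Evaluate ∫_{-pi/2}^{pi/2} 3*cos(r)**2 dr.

3*pi/2

Use the identity cos^2(r) = (1 + cos(2*r))/2.
An antiderivative is F(r) = 3*r/2 + 3*sin(2*r)/4.
Then F(pi/2) - F(-pi/2) = (3*pi/4) - (-3*pi/4) = 3*pi/2.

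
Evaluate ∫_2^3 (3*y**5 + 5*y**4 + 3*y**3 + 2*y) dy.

By the power rule, an antiderivative is F(y) = y**6/2 + y**5 + 3*y**4/4 + y**2.
Then F(3) - F(2) = (2709/4) - (80) = 2389/4.

2389/4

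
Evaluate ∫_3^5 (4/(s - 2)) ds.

log(81)

An antiderivative is F(s) = 4*log(s - 2).
Then F(5) - F(3) = (log(81)) - (0) = log(81).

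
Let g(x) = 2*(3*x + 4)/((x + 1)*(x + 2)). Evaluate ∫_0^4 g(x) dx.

Factor the denominator: x**2 + 3*x + 2 = (x + 2)(x + 1).
Partial fractions: 2*(3*x + 4)/((x + 1)*(x + 2)) = 4/(x + 2) + 2/(x + 1).
An antiderivative is F(x) = 2*log(x + 1) + 4*log(x + 2).
Then F(4) - F(0) = (4*log(2) + 2*log(5) + 4*log(3)) - (log(16)) = 2*log(5) + 4*log(3).

2*log(5) + 4*log(3)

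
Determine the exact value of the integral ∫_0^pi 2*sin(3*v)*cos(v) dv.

0

Use the identity sin(3*v)cos(v) = [sin(4*v) + sin(2*v)]/2.
An antiderivative is F(v) = -cos(2*v)/2 - cos(4*v)/4.
Then F(pi) - F(0) = (-3/4) - (-3/4) = 0.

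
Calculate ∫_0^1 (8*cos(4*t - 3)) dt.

Let u = 4*t - 3, so du = 4 dt. When t = 0, u = -3; when t = 1, u = 1.
The integral becomes 2·∫ cos(u) du from -3 to 1, with antiderivative 2*sin(u).
Back in t: F(t) = 2*sin(4*t - 3).
Then F(1) - F(0) = (2*sin(1)) - (-2*sin(3)) = 2*sin(3) + 2*sin(1).

2*sin(3) + 2*sin(1)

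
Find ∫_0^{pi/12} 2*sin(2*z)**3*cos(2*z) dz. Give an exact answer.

1/64

Let u = sin(2*z), so du = 2*cos(2*z) dz. When z = 0, u = 0; when z = pi/12, u = 1/2.
The integral becomes ∫ u**3 du from 0 to 1/2, with antiderivative u**4/4.
Back in z: F(z) = sin(2*z)**4/4.
Then F(pi/12) - F(0) = (1/64) - (0) = 1/64.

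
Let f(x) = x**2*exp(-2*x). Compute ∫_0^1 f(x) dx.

Integrate by parts twice (u = x^2, dv = exp(-2*x) dx).
An antiderivative is F(x) = (-2*x**2 - 2*x - 1)*exp(-2*x)/4.
Then F(1) - F(0) = (-5*exp(-2)/4) - (-1/4) = (-5 + exp(2))*exp(-2)/4.

(-5 + exp(2))*exp(-2)/4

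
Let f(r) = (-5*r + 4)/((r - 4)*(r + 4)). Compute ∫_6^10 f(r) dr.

-3*log(7) - 2*log(3) + 3*log(5)

Factor the denominator: r**2 - 16 = (r + 4)(r - 4).
Partial fractions: (-5*r + 4)/((r - 4)*(r + 4)) = -3/(r + 4) - 2/(r - 4).
An antiderivative is F(r) = -2*log(r - 4) - 3*log(r + 4).
Then F(10) - F(6) = (-3*log(7) - 5*log(2) - 2*log(3)) - (-3*log(5) - 5*log(2)) = -3*log(7) - 2*log(3) + 3*log(5).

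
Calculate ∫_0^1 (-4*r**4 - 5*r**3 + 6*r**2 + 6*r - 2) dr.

By the power rule, an antiderivative is F(r) = -4*r**5/5 - 5*r**4/4 + 2*r**3 + 3*r**2 - 2*r.
Then F(1) - F(0) = (19/20) - (0) = 19/20.

19/20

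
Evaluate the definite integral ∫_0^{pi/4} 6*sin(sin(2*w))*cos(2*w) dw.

Let u = sin(2*w), so du = 2*cos(2*w) dw. When w = 0, u = 0; when w = pi/4, u = 1.
The integral becomes 3·∫ sin(u) du from 0 to 1, with antiderivative -3*cos(u).
Back in w: F(w) = -3*cos(sin(2*w)).
Then F(pi/4) - F(0) = (-3*cos(1)) - (-3) = 3 - 3*cos(1).

3 - 3*cos(1)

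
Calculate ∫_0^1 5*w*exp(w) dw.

Integrate by parts once (u = w, dv = 5*exp(w) dw).
An antiderivative is F(w) = (5*w - 5)*exp(w).
Then F(1) - F(0) = (0) - (-5) = 5.

5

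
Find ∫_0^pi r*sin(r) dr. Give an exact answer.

pi

Integrate by parts once (u = r, dv = sin(r) dr).
An antiderivative is F(r) = -r*cos(r) + sin(r).
Then F(pi) - F(0) = (pi) - (0) = pi.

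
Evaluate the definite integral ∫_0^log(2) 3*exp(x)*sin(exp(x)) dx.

Let u = exp(x), so du = exp(x) dx. When x = 0, u = 1; when x = log(2), u = 2.
The integral becomes 3·∫ sin(u) du from 1 to 2, with antiderivative -3*cos(u).
Back in x: F(x) = -3*cos(exp(x)).
Then F(log(2)) - F(0) = (-3*cos(2)) - (-3*cos(1)) = -3*cos(2) + 3*cos(1).

-3*cos(2) + 3*cos(1)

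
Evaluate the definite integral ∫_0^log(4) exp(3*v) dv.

21

Let u = exp(v), so du = exp(v) dv. When v = 0, u = 1; when v = log(4), u = 4.
The integral becomes ∫ u**2 du from 1 to 4, with antiderivative u**3/3.
Back in v: F(v) = exp(3*v)/3.
Then F(log(4)) - F(0) = (64/3) - (1/3) = 21.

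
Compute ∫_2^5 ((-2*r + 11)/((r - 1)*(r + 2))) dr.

Factor the denominator: r**2 + r - 2 = (r + 2)(r - 1).
Partial fractions: (-2*r + 11)/((r - 1)*(r + 2)) = -5/(r + 2) + 3/(r - 1).
An antiderivative is F(r) = 3*log(r - 1) - 5*log(r + 2).
Then F(5) - F(2) = (-5*log(7) + 6*log(2)) - (-10*log(2)) = -5*log(7) + 16*log(2).

-5*log(7) + 16*log(2)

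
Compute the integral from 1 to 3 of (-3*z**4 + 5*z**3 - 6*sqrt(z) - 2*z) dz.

-246/5 - 12*sqrt(3)

By the power rule, an antiderivative is F(z) = -3*z**5/5 + 5*z**4/4 - 4*z**(3/2) - z**2.
Then F(3) - F(1) = (-1071/20 - 12*sqrt(3)) - (-87/20) = -246/5 - 12*sqrt(3).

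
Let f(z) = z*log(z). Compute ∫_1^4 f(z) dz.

Integrate by parts once (u = ln z, dv = z dz).
An antiderivative is F(z) = z**2*(2*log(z) - 1)/4.
Then F(4) - F(1) = (-4 + 16*log(2)) - (-1/4) = -15/4 + 16*log(2).

-15/4 + 16*log(2)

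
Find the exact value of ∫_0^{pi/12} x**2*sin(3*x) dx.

Integrate by parts twice (u = x^2, dv = sin(3*x) dx).
An antiderivative is F(x) = -x**2*cos(3*x)/3 + 2*x*sin(3*x)/9 + 2*cos(3*x)/27.
Then F(pi/12) - F(0) = (sqrt(2)*(-pi**2 + 8*pi + 32)/864) - (2/27) = -2/27 - sqrt(2)*pi**2/864 + sqrt(2)*pi/108 + sqrt(2)/27.

-2/27 - sqrt(2)*pi**2/864 + sqrt(2)*pi/108 + sqrt(2)/27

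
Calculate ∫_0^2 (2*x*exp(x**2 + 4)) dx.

-exp(4) + exp(8)

Let u = x**2 + 4, so du = 2*x dx. When x = 0, u = 4; when x = 2, u = 8.
The integral becomes ∫ exp(u) du from 4 to 8, with antiderivative exp(u).
Back in x: F(x) = exp(x**2 + 4).
Then F(2) - F(0) = (exp(8)) - (exp(4)) = -exp(4) + exp(8).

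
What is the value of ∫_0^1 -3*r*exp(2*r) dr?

-3*exp(2)/4 - 3/4

Integrate by parts once (u = r, dv = -3*exp(2*r) dr).
An antiderivative is F(r) = (-6*r + 3)*exp(2*r)/4.
Then F(1) - F(0) = (-3*exp(2)/4) - (3/4) = -3*exp(2)/4 - 3/4.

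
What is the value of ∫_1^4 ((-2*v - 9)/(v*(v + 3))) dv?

-8*log(2) + log(7)

Factor the denominator: v**2 + 3*v = (v + 3)v.
Partial fractions: (-2*v - 9)/(v*(v + 3)) = 1/(v + 3) - 3/v.
An antiderivative is F(v) = -3*log(v) + log(v + 3).
Then F(4) - F(1) = (log(7/64)) - (log(4)) = -8*log(2) + log(7).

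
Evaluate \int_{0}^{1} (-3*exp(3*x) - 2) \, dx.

An antiderivative is F(x) = -exp(3*x) - 2*x.
Then F(1) - F(0) = (-exp(3) - 2) - (-1) = -exp(3) - 1.

-exp(3) - 1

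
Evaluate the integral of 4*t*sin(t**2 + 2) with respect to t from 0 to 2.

Let u = t**2 + 2, so du = 2*t dt. When t = 0, u = 2; when t = 2, u = 6.
The integral becomes 2·∫ sin(u) du from 2 to 6, with antiderivative -2*cos(u).
Back in t: F(t) = -2*cos(t**2 + 2).
Then F(2) - F(0) = (-2*cos(6)) - (-2*cos(2)) = -2*cos(6) + 2*cos(2).

-2*cos(6) + 2*cos(2)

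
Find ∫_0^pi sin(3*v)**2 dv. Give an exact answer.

pi/2

Use the identity sin^2(3*v) = (1 - cos(6*v))/2.
An antiderivative is F(v) = v/2 - sin(6*v)/12.
Then F(pi) - F(0) = (pi/2) - (0) = pi/2.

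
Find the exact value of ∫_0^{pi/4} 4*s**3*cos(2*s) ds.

-3*pi/4 + pi**3/32 + 3/2

Integrate by parts 3 times (u = s^3, dv = 4*cos(2*s) ds).
An antiderivative is F(s) = 2*s**3*sin(2*s) + 3*s**2*cos(2*s) - 3*s*sin(2*s) - 3*cos(2*s)/2.
Then F(pi/4) - F(0) = (pi*(-24 + pi**2)/32) - (-3/2) = -3*pi/4 + pi**3/32 + 3/2.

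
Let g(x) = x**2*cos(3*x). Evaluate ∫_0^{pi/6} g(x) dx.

Integrate by parts twice (u = x^2, dv = cos(3*x) dx).
An antiderivative is F(x) = x**2*sin(3*x)/3 + 2*x*cos(3*x)/9 - 2*sin(3*x)/27.
Then F(pi/6) - F(0) = (-2/27 + pi**2/108) - (0) = -2/27 + pi**2/108.

-2/27 + pi**2/108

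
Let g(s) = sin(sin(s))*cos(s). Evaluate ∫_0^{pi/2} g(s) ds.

Let u = sin(s), so du = cos(s) ds. When s = 0, u = 0; when s = pi/2, u = 1.
The integral becomes ∫ sin(u) du from 0 to 1, with antiderivative -cos(u).
Back in s: F(s) = -cos(sin(s)).
Then F(pi/2) - F(0) = (-cos(1)) - (-1) = 1 - cos(1).

1 - cos(1)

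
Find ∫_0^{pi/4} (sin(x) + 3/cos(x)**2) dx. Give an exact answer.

4 - sqrt(2)/2

An antiderivative is F(x) = -cos(x) + 3*tan(x).
Then F(pi/4) - F(0) = (3 - sqrt(2)/2) - (-1) = 4 - sqrt(2)/2.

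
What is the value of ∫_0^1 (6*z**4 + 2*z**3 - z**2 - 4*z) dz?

By the power rule, an antiderivative is F(z) = 6*z**5/5 + z**4/2 - z**3/3 - 2*z**2.
Then F(1) - F(0) = (-19/30) - (0) = -19/30.

-19/30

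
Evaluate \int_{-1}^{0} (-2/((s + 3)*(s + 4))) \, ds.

Factor the denominator: s**2 + 7*s + 12 = (s + 4)(s + 3).
Partial fractions: -2/((s + 3)*(s + 4)) = 2/(s + 4) - 2/(s + 3).
An antiderivative is F(s) = -2*log(s + 3) + 2*log(s + 4).
Then F(0) - F(-1) = (log(16/9)) - (log(9/4)) = log(64/81).

log(64/81)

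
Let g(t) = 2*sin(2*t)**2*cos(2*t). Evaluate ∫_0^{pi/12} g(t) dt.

Let u = sin(2*t), so du = 2*cos(2*t) dt. When t = 0, u = 0; when t = pi/12, u = 1/2.
The integral becomes ∫ u**2 du from 0 to 1/2, with antiderivative u**3/3.
Back in t: F(t) = sin(2*t)**3/3.
Then F(pi/12) - F(0) = (1/24) - (0) = 1/24.

1/24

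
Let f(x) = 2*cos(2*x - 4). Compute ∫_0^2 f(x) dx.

sin(4)

Let u = 2*x - 4, so du = 2 dx. When x = 0, u = -4; when x = 2, u = 0.
The integral becomes ∫ cos(u) du from -4 to 0, with antiderivative sin(u).
Back in x: F(x) = sin(2*x - 4).
Then F(2) - F(0) = (0) - (-sin(4)) = sin(4).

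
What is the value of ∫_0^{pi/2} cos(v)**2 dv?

pi/4

Use the identity cos^2(v) = (1 + cos(2*v))/2.
An antiderivative is F(v) = v/2 + sin(2*v)/4.
Then F(pi/2) - F(0) = (pi/4) - (0) = pi/4.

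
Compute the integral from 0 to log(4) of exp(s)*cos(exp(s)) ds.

Let u = exp(s), so du = exp(s) ds. When s = 0, u = 1; when s = log(4), u = 4.
The integral becomes ∫ cos(u) du from 1 to 4, with antiderivative sin(u).
Back in s: F(s) = sin(exp(s)).
Then F(log(4)) - F(0) = (sin(4)) - (sin(1)) = -sin(1) + sin(4).

-sin(1) + sin(4)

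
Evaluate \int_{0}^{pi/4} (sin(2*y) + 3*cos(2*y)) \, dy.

An antiderivative is F(y) = 3*sin(2*y)/2 - cos(2*y)/2.
Then F(pi/4) - F(0) = (3/2) - (-1/2) = 2.

2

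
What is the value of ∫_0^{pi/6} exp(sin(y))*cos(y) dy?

-1 + exp(1/2)

Let u = sin(y), so du = cos(y) dy. When y = 0, u = 0; when y = pi/6, u = 1/2.
The integral becomes ∫ exp(u) du from 0 to 1/2, with antiderivative exp(u).
Back in y: F(y) = exp(sin(y)).
Then F(pi/6) - F(0) = (exp(1/2)) - (1) = -1 + exp(1/2).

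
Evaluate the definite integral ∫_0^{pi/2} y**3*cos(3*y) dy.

Integrate by parts 3 times (u = y^3, dv = cos(3*y) dy).
An antiderivative is F(y) = y**3*sin(3*y)/3 + y**2*cos(3*y)/3 - 2*y*sin(3*y)/9 - 2*cos(3*y)/27.
Then F(pi/2) - F(0) = (-pi**3/24 + pi/9) - (-2/27) = -pi**3/24 + 2/27 + pi/9.

-pi**3/24 + 2/27 + pi/9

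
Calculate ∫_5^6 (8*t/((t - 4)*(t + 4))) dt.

-8*log(3) + 8*log(2) + 4*log(5)

Factor the denominator: t**2 - 16 = (t + 4)(t - 4).
Partial fractions: 8*t/((t - 4)*(t + 4)) = 4/(t + 4) + 4/(t - 4).
An antiderivative is F(t) = 4*log(t - 4) + 4*log(t + 4).
Then F(6) - F(5) = (8*log(2) + 4*log(5)) - (8*log(3)) = -8*log(3) + 8*log(2) + 4*log(5).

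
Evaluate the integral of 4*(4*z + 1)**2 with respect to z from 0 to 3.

Let u = 4*z + 1, so du = 4 dz. When z = 0, u = 1; when z = 3, u = 13.
The integral becomes ∫ u**2 du from 1 to 13, with antiderivative u**3/3.
Back in z: F(z) = (4*z + 1)**3/3.
Then F(3) - F(0) = (2197/3) - (1/3) = 732.

732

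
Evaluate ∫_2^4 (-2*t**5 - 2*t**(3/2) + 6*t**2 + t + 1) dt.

-6248/5 + 16*sqrt(2)/5

By the power rule, an antiderivative is F(t) = -t**6/3 - 4*t**(5/2)/5 + 2*t**3 + t**2/2 + t.
Then F(4) - F(2) = (-18764/15) - (-16*sqrt(2)/5 - 4/3) = -6248/5 + 16*sqrt(2)/5.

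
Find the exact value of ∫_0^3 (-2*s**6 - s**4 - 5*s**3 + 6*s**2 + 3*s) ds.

By the power rule, an antiderivative is F(s) = -2*s**7/7 - s**5/5 - 5*s**4/4 + 2*s**3 + 3*s**2/2.
Then F(3) - F(0) = (-99009/140) - (0) = -99009/140.

-99009/140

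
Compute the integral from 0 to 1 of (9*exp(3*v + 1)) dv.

Let u = 3*v + 1, so du = 3 dv. When v = 0, u = 1; when v = 1, u = 4.
The integral becomes 3·∫ exp(u) du from 1 to 4, with antiderivative 3*exp(u).
Back in v: F(v) = 3*exp(3*v + 1).
Then F(1) - F(0) = (3*exp(4)) - (3*exp(1)) = -3*exp(1)*(1 - exp(3)).

-3*exp(1)*(1 - exp(3))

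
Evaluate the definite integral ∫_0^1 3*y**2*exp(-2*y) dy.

Integrate by parts twice (u = y^2, dv = 3*exp(-2*y) dy).
An antiderivative is F(y) = (-6*y**2 - 6*y - 3)*exp(-2*y)/4.
Then F(1) - F(0) = (-15*exp(-2)/4) - (-3/4) = 3/4 - 15*exp(-2)/4.

3/4 - 15*exp(-2)/4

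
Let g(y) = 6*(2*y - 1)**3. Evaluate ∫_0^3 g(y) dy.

Let u = 2*y - 1, so du = 2 dy. When y = 0, u = -1; when y = 3, u = 5.
The integral becomes 3·∫ u**3 du from -1 to 5, with antiderivative 3*u**4/4.
Back in y: F(y) = 3*(2*y - 1)**4/4.
Then F(3) - F(0) = (1875/4) - (3/4) = 468.

468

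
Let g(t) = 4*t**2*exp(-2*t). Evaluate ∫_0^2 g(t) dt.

1 - 13*exp(-4)

Integrate by parts twice (u = t^2, dv = 4*exp(-2*t) dt).
An antiderivative is F(t) = (-2*t**2 - 2*t - 1)*exp(-2*t).
Then F(2) - F(0) = (-13*exp(-4)) - (-1) = 1 - 13*exp(-4).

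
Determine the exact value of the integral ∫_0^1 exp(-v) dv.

An antiderivative is F(v) = -exp(-v).
Then F(1) - F(0) = (-exp(-1)) - (-1) = 1 - exp(-1).

1 - exp(-1)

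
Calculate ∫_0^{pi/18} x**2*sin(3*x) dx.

-2/27 - sqrt(3)*pi**2/1944 + pi/162 + sqrt(3)/27

Integrate by parts twice (u = x^2, dv = sin(3*x) dx).
An antiderivative is F(x) = -x**2*cos(3*x)/3 + 2*x*sin(3*x)/9 + 2*cos(3*x)/27.
Then F(pi/18) - F(0) = (-sqrt(3)*pi**2/1944 + pi/162 + sqrt(3)/27) - (2/27) = -2/27 - sqrt(3)*pi**2/1944 + pi/162 + sqrt(3)/27.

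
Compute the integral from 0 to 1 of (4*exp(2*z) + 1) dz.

An antiderivative is F(z) = 2*exp(2*z) + z.
Then F(1) - F(0) = (1 + 2*exp(2)) - (2) = -1 + 2*exp(2).

-1 + 2*exp(2)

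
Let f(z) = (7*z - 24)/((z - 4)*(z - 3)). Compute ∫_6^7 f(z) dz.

log(12)

Factor the denominator: z**2 - 7*z + 12 = (z - 3)(z - 4).
Partial fractions: (7*z - 24)/((z - 4)*(z - 3)) = 3/(z - 3) + 4/(z - 4).
An antiderivative is F(z) = 4*log(z - 4) + 3*log(z - 3).
Then F(7) - F(6) = (6*log(2) + 4*log(3)) - (4*log(2) + 3*log(3)) = log(12).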